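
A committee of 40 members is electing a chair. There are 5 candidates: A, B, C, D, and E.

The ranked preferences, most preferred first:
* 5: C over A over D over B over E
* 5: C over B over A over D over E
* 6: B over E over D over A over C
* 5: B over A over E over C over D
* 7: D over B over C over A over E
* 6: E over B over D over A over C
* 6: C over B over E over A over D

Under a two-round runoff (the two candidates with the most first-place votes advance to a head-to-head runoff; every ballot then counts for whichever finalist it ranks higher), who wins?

B

Round 1 first-place votes: A 0, B 11, C 16, D 7, E 6. C and B advance.
Runoff: C is ranked above B on 16 ballots, B above C on 24.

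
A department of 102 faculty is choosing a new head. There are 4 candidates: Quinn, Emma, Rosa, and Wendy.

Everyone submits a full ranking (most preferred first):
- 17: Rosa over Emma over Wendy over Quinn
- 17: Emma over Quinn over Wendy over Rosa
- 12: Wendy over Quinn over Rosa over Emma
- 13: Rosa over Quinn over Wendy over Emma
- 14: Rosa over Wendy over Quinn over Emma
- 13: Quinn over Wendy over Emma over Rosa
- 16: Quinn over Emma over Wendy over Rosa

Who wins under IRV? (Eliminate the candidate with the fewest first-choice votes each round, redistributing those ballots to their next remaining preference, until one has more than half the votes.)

Round 1: Quinn 29, Emma 17, Rosa 44, Wendy 12. Wendy eliminated.
Round 2: Quinn 41, Emma 17, Rosa 44. Emma eliminated.
Round 3: Quinn 58, Rosa 44. Quinn has a majority (≥52).

Quinn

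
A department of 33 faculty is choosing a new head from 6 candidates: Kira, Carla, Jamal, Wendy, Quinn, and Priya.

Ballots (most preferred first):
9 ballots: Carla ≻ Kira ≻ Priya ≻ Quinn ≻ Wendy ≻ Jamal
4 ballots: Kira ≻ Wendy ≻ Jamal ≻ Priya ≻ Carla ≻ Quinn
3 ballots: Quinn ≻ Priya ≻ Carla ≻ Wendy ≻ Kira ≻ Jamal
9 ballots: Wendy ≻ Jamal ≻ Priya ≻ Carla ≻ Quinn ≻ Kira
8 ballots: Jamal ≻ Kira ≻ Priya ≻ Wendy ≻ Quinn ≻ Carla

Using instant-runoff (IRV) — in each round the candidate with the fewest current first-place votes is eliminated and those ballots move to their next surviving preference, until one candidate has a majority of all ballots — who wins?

Wendy

Round 1: Kira 4, Carla 9, Jamal 8, Wendy 9, Quinn 3, Priya 0. Priya eliminated.
Round 2: Kira 4, Carla 9, Jamal 8, Wendy 9, Quinn 3. Quinn eliminated.
Round 3: Kira 4, Carla 12, Jamal 8, Wendy 9. Kira eliminated.
Round 4: Carla 12, Jamal 8, Wendy 13. Jamal eliminated.
Round 5: Carla 12, Wendy 21. Wendy has a majority (≥17).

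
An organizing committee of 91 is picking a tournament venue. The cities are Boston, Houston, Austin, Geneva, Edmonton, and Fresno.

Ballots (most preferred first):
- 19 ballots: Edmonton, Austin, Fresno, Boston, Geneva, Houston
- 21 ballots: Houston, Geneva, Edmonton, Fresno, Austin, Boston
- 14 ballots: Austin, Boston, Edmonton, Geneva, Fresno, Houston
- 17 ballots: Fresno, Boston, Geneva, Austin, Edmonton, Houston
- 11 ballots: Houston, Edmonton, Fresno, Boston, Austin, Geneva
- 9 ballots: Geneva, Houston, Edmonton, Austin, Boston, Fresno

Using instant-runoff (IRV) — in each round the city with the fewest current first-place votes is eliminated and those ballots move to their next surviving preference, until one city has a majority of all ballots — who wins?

Round 1: Boston 0, Houston 32, Austin 14, Geneva 9, Edmonton 19, Fresno 17. Boston eliminated.
Round 2: Houston 32, Austin 14, Geneva 9, Edmonton 19, Fresno 17. Geneva eliminated.
Round 3: Houston 41, Austin 14, Edmonton 19, Fresno 17. Austin eliminated.
Round 4: Houston 41, Edmonton 33, Fresno 17. Fresno eliminated.
Round 5: Houston 41, Edmonton 50. Edmonton has a majority (≥46).

Edmonton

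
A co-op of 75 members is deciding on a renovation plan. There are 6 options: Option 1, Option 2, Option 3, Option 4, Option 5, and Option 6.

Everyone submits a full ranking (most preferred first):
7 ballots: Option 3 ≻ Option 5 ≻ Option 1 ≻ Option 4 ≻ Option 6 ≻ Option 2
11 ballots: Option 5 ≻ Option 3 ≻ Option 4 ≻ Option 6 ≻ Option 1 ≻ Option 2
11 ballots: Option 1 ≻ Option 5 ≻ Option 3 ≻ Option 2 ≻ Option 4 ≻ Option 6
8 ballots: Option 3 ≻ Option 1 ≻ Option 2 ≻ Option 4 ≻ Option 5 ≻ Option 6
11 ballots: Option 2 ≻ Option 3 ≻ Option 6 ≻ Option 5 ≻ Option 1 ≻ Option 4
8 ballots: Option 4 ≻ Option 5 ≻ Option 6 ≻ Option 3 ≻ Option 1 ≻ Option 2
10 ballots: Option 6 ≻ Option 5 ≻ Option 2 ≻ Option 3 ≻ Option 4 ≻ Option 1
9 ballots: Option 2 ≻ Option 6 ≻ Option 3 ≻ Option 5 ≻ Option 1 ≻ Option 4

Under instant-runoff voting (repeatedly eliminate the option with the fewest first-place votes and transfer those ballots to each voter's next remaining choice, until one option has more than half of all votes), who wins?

Round 1: Option 1 11, Option 2 20, Option 3 15, Option 4 8, Option 5 11, Option 6 10. Option 4 eliminated.
Round 2: Option 1 11, Option 2 20, Option 3 15, Option 5 19, Option 6 10. Option 6 eliminated.
Round 3: Option 1 11, Option 2 20, Option 3 15, Option 5 29. Option 1 eliminated.
Round 4: Option 2 20, Option 3 15, Option 5 40. Option 5 has a majority (≥38).

Option 5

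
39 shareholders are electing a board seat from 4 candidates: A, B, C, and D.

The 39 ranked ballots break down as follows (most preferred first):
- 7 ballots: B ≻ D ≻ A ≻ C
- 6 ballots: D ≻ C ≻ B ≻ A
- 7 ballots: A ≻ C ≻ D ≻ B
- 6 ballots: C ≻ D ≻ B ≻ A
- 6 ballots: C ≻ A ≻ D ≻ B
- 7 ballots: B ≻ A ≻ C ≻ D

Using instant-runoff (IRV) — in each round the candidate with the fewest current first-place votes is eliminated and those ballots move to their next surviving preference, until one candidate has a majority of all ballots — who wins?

C

Round 1: A 7, B 14, C 12, D 6. D eliminated.
Round 2: A 7, B 14, C 18. A eliminated.
Round 3: B 14, C 25. C has a majority (≥20).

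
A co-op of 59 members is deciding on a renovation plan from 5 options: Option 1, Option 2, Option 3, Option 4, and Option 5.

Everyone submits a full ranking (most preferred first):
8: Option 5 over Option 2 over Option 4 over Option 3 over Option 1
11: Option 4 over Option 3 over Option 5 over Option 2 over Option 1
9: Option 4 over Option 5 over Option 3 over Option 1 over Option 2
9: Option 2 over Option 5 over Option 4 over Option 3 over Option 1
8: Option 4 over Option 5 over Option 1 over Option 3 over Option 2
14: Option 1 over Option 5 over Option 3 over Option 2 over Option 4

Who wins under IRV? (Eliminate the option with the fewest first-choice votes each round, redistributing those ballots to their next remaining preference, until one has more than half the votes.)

Option 2

Round 1: Option 1 14, Option 2 9, Option 3 0, Option 4 28, Option 5 8. Option 3 eliminated.
Round 2: Option 1 14, Option 2 9, Option 4 28, Option 5 8. Option 5 eliminated.
Round 3: Option 1 14, Option 2 17, Option 4 28. Option 1 eliminated.
Round 4: Option 2 31, Option 4 28. Option 2 has a majority (≥30).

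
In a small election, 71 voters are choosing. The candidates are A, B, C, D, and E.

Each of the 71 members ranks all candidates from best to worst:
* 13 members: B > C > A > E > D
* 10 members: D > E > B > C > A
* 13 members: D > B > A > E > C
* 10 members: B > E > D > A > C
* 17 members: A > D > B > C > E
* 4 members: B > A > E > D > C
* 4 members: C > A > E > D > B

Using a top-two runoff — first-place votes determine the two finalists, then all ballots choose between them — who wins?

Round 1 first-place votes: A 17, B 27, C 4, D 23, E 0. B and D advance.
Runoff: B is ranked above D on 27 ballots, D above B on 44.

D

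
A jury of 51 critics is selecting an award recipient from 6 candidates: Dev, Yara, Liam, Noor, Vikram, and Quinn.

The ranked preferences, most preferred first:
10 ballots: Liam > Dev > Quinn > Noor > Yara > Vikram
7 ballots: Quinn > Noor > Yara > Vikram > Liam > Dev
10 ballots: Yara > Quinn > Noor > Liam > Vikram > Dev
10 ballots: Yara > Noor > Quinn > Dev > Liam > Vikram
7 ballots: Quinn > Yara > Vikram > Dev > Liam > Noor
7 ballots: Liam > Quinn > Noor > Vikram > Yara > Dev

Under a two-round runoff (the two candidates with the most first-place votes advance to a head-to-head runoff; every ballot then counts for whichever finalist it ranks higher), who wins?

Round 1 first-place votes: Dev 0, Yara 20, Liam 17, Noor 0, Vikram 0, Quinn 14. Yara and Liam advance.
Runoff: Yara is ranked above Liam on 34 ballots, Liam above Yara on 17.

Yara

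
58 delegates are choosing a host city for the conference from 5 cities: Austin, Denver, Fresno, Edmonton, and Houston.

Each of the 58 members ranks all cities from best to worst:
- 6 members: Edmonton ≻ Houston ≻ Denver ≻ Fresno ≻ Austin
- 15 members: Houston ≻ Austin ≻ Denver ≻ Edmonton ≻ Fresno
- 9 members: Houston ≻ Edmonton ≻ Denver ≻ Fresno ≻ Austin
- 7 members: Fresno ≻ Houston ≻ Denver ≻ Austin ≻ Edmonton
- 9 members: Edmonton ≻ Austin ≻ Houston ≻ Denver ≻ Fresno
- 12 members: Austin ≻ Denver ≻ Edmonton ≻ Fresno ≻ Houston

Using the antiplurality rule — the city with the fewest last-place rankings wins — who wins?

Denver

Last-place votes: Austin 15, Denver 0, Fresno 24, Edmonton 7, Houston 12.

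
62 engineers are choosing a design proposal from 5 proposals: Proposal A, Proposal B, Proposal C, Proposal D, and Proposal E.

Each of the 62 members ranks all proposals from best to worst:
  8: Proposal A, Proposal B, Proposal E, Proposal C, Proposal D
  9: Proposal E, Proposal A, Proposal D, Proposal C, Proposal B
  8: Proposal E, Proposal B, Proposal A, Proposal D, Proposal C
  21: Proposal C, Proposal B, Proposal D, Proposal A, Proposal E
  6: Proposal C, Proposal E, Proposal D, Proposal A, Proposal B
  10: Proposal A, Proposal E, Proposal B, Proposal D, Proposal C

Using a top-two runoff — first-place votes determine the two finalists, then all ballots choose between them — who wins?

Round 1 first-place votes: Proposal A 18, Proposal B 0, Proposal C 27, Proposal D 0, Proposal E 17. Proposal C and Proposal A advance.
Runoff: Proposal C is ranked above Proposal A on 27 ballots, Proposal A above Proposal C on 35.

Proposal A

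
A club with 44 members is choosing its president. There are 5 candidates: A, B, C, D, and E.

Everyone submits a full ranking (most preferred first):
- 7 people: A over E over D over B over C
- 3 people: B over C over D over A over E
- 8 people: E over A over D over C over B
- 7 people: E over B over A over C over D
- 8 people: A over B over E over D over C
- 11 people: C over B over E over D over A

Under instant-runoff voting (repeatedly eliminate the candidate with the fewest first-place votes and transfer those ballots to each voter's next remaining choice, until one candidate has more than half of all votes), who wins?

E

Round 1: A 15, B 3, C 11, D 0, E 15. D eliminated.
Round 2: A 15, B 3, C 11, E 15. B eliminated.
Round 3: A 15, C 14, E 15. C eliminated.
Round 4: A 18, E 26. E has a majority (≥23).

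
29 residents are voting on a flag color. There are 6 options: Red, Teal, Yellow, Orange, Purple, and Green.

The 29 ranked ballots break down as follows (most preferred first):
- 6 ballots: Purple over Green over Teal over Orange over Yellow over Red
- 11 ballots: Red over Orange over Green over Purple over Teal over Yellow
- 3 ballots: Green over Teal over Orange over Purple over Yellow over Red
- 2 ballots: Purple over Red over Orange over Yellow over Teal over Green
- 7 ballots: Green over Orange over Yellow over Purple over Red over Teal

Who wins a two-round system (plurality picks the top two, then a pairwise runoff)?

Round 1 first-place votes: Red 11, Teal 0, Yellow 0, Orange 0, Purple 8, Green 10. Red and Green advance.
Runoff: Red is ranked above Green on 13 ballots, Green above Red on 16.

Green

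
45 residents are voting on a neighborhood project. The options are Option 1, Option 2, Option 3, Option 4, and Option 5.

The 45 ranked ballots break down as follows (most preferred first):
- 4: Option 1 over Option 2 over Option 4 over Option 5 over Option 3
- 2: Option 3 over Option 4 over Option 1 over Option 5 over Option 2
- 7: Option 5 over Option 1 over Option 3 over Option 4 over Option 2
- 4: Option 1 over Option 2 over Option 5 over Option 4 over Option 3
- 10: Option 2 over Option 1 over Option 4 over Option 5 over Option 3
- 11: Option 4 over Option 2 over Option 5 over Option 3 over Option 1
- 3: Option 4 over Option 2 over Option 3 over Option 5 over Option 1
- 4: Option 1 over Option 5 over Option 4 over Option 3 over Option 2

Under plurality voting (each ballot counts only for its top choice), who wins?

First-place votes: Option 1 12, Option 2 10, Option 3 2, Option 4 14, Option 5 7.

Option 4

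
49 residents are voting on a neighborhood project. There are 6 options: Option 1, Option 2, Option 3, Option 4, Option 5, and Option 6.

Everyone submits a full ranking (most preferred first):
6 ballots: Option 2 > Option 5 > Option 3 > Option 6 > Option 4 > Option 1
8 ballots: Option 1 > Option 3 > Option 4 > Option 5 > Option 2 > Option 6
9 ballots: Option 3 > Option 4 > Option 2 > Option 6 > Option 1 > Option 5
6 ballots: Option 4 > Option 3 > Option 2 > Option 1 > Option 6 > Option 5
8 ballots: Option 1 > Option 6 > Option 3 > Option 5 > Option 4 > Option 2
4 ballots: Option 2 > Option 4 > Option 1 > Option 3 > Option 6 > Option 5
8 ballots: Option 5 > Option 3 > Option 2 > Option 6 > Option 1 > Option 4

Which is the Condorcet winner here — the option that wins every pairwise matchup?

Option 3 vs Option 1: 29–20
Option 3 vs Option 2: 39–10
Option 3 vs Option 4: 39–10
Option 3 vs Option 5: 35–14
Option 3 vs Option 6: 41–8
Option 3 beats every other option.

Option 3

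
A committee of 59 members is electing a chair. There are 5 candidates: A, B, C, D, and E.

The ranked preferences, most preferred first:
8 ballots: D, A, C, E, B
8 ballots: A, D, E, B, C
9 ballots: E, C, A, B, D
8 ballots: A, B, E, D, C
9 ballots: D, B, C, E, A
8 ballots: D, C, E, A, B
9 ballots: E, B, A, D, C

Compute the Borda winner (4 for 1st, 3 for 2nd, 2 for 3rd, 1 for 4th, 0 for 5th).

D

A: 8×3 + 8×4 + 9×2 + 8×4 + 9×0 + 8×1 + 9×2 = 132
B: 8×0 + 8×1 + 9×1 + 8×3 + 9×3 + 8×0 + 9×3 = 95
C: 8×2 + 8×0 + 9×3 + 8×0 + 9×2 + 8×3 + 9×0 = 85
D: 8×4 + 8×3 + 9×0 + 8×1 + 9×4 + 8×4 + 9×1 = 141
E: 8×1 + 8×2 + 9×4 + 8×2 + 9×1 + 8×2 + 9×4 = 137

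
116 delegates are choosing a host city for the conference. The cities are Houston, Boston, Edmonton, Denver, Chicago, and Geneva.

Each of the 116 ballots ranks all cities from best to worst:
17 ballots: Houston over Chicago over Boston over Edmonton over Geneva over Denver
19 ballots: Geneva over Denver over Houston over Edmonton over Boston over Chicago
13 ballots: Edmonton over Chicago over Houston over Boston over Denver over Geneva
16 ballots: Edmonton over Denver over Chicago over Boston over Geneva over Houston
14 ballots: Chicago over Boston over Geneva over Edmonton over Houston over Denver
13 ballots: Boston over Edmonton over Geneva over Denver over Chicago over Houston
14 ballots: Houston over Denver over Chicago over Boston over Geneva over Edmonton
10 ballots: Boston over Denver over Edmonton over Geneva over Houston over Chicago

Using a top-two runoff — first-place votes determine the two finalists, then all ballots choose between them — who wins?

Round 1 first-place votes: Houston 31, Boston 23, Edmonton 29, Denver 0, Chicago 14, Geneva 19. Houston and Edmonton advance.
Runoff: Houston is ranked above Edmonton on 50 ballots, Edmonton above Houston on 66.

Edmonton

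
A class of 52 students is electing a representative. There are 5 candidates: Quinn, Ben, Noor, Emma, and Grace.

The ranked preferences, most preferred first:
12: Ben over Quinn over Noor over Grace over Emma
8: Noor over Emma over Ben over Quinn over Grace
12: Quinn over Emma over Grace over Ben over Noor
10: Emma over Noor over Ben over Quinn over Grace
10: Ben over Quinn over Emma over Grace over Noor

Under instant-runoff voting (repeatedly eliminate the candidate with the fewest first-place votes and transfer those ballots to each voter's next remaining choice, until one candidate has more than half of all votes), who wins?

Emma

Round 1: Quinn 12, Ben 22, Noor 8, Emma 10, Grace 0. Grace eliminated.
Round 2: Quinn 12, Ben 22, Noor 8, Emma 10. Noor eliminated.
Round 3: Quinn 12, Ben 22, Emma 18. Quinn eliminated.
Round 4: Ben 22, Emma 30. Emma has a majority (≥27).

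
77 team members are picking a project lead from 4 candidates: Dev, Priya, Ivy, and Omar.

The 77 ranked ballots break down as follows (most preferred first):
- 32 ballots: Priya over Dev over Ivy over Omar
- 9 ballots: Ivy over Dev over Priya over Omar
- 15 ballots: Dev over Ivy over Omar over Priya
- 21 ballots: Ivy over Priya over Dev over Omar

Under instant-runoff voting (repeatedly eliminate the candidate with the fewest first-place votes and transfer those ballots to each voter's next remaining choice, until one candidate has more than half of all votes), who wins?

Ivy

Round 1: Dev 15, Priya 32, Ivy 30, Omar 0. Omar eliminated.
Round 2: Dev 15, Priya 32, Ivy 30. Dev eliminated.
Round 3: Priya 32, Ivy 45. Ivy has a majority (≥39).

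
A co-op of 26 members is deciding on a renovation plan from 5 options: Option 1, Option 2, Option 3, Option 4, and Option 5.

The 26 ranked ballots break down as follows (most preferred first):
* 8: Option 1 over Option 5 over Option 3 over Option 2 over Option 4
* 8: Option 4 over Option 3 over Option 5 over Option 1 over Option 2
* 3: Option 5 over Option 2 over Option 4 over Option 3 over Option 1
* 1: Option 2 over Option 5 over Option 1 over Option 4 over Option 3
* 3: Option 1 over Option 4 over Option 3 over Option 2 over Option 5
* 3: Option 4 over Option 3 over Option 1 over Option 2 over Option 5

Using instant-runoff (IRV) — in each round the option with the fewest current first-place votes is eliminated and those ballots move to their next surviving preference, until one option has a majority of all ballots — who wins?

Round 1: Option 1 11, Option 2 1, Option 3 0, Option 4 11, Option 5 3. Option 3 eliminated.
Round 2: Option 1 11, Option 2 1, Option 4 11, Option 5 3. Option 2 eliminated.
Round 3: Option 1 11, Option 4 11, Option 5 4. Option 5 eliminated.
Round 4: Option 1 12, Option 4 14. Option 4 has a majority (≥14).

Option 4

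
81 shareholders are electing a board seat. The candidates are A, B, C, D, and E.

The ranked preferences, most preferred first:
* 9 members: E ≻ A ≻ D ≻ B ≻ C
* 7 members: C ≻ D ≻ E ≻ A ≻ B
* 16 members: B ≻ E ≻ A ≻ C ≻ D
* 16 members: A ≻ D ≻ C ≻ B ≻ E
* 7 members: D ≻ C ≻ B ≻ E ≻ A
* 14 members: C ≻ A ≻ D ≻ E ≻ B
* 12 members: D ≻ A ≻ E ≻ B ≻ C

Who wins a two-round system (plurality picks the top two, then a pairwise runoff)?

Round 1 first-place votes: A 16, B 16, C 21, D 19, E 9. C and D advance.
Runoff: C is ranked above D on 37 ballots, D above C on 44.

D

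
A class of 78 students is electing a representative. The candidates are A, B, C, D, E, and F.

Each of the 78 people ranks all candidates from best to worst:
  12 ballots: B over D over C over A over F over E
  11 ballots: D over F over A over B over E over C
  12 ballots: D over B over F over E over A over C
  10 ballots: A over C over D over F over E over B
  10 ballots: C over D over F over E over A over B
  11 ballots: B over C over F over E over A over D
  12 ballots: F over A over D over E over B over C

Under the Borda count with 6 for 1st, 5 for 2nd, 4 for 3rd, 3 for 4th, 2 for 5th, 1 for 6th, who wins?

A: 12×3 + 11×4 + 12×2 + 10×6 + 10×2 + 11×2 + 12×5 = 266
B: 12×6 + 11×3 + 12×5 + 10×1 + 10×1 + 11×6 + 12×2 = 275
C: 12×4 + 11×1 + 12×1 + 10×5 + 10×6 + 11×5 + 12×1 = 248
D: 12×5 + 11×6 + 12×6 + 10×4 + 10×5 + 11×1 + 12×4 = 347
E: 12×1 + 11×2 + 12×3 + 10×2 + 10×3 + 11×3 + 12×3 = 189
F: 12×2 + 11×5 + 12×4 + 10×3 + 10×4 + 11×4 + 12×6 = 313

D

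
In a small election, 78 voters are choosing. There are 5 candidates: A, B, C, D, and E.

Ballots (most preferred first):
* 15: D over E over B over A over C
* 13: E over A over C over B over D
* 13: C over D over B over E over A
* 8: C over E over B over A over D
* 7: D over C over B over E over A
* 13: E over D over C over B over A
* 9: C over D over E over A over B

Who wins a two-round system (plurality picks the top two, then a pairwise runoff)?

E

Round 1 first-place votes: A 0, B 0, C 30, D 22, E 26. C and E advance.
Runoff: C is ranked above E on 37 ballots, E above C on 41.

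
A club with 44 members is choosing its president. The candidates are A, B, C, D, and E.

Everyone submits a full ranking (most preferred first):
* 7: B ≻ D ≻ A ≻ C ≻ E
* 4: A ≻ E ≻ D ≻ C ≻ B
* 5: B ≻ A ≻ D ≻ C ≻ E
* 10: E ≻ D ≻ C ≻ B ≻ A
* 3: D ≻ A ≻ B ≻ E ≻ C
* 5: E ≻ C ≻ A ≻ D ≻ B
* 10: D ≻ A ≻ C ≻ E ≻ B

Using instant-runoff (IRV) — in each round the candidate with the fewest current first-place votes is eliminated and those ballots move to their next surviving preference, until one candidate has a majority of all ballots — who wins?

D

Round 1: A 4, B 12, C 0, D 13, E 15. C eliminated.
Round 2: A 4, B 12, D 13, E 15. A eliminated.
Round 3: B 12, D 13, E 19. B eliminated.
Round 4: D 25, E 19. D has a majority (≥23).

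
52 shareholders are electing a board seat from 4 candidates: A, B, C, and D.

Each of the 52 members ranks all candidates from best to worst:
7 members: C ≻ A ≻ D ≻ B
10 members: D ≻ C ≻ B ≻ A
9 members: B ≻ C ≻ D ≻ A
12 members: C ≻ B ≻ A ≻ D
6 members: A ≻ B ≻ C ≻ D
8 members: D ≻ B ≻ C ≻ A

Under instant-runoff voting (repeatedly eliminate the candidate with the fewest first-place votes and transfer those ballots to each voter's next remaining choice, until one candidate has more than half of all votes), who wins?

Round 1: A 6, B 9, C 19, D 18. A eliminated.
Round 2: B 15, C 19, D 18. B eliminated.
Round 3: C 34, D 18. C has a majority (≥27).

C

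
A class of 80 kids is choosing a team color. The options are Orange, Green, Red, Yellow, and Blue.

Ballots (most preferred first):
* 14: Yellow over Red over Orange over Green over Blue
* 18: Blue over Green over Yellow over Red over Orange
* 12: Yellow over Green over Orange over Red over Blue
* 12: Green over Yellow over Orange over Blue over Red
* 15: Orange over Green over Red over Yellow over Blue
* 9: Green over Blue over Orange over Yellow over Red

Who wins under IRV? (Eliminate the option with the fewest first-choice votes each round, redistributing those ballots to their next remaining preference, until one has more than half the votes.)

Round 1: Orange 15, Green 21, Red 0, Yellow 26, Blue 18. Red eliminated.
Round 2: Orange 15, Green 21, Yellow 26, Blue 18. Orange eliminated.
Round 3: Green 36, Yellow 26, Blue 18. Blue eliminated.
Round 4: Green 54, Yellow 26. Green has a majority (≥41).

Green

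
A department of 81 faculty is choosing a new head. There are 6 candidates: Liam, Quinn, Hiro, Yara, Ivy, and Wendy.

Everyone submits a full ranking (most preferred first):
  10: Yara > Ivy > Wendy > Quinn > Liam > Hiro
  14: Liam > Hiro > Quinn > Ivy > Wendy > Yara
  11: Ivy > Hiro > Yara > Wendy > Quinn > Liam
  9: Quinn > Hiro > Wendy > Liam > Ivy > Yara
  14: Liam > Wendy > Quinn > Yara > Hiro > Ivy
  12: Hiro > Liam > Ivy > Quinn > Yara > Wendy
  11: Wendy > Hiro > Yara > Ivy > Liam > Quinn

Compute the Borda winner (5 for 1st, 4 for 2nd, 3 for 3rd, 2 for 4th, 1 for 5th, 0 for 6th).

Hiro

Liam: 10×1 + 14×5 + 11×0 + 9×2 + 14×5 + 12×4 + 11×1 = 227
Quinn: 10×2 + 14×3 + 11×1 + 9×5 + 14×3 + 12×2 + 11×0 = 184
Hiro: 10×0 + 14×4 + 11×4 + 9×4 + 14×1 + 12×5 + 11×4 = 254
Yara: 10×5 + 14×0 + 11×3 + 9×0 + 14×2 + 12×1 + 11×3 = 156
Ivy: 10×4 + 14×2 + 11×5 + 9×1 + 14×0 + 12×3 + 11×2 = 190
Wendy: 10×3 + 14×1 + 11×2 + 9×3 + 14×4 + 12×0 + 11×5 = 204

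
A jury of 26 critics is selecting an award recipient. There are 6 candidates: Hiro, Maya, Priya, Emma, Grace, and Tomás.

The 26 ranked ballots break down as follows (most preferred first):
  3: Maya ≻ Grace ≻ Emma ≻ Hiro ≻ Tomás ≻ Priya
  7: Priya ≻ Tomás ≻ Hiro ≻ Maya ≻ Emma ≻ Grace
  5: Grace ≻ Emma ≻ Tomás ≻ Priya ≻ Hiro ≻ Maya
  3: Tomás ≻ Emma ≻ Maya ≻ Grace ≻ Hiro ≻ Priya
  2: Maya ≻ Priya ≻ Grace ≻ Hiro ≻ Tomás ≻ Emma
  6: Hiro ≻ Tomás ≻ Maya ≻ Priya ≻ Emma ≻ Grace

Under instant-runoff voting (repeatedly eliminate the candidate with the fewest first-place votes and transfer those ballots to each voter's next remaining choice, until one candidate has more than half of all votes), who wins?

Maya

Round 1: Hiro 6, Maya 5, Priya 7, Emma 0, Grace 5, Tomás 3. Emma eliminated.
Round 2: Hiro 6, Maya 5, Priya 7, Grace 5, Tomás 3. Tomás eliminated.
Round 3: Hiro 6, Maya 8, Priya 7, Grace 5. Grace eliminated.
Round 4: Hiro 6, Maya 8, Priya 12. Hiro eliminated.
Round 5: Maya 14, Priya 12. Maya has a majority (≥14).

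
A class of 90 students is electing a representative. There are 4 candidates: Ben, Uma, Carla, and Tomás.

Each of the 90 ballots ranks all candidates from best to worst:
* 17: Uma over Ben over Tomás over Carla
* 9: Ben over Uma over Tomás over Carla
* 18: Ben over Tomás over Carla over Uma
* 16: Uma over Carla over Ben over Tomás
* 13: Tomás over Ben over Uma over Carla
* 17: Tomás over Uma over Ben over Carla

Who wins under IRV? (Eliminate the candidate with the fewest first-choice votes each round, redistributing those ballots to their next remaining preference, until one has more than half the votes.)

Round 1: Ben 27, Uma 33, Carla 0, Tomás 30. Carla eliminated.
Round 2: Ben 27, Uma 33, Tomás 30. Ben eliminated.
Round 3: Uma 42, Tomás 48. Tomás has a majority (≥46).

Tomás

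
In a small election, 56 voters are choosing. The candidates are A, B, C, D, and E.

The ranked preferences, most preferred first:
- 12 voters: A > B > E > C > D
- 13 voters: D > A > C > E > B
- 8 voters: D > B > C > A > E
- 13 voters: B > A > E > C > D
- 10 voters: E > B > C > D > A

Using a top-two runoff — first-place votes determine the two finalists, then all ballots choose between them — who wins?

Round 1 first-place votes: A 12, B 13, C 0, D 21, E 10. D and B advance.
Runoff: D is ranked above B on 21 ballots, B above D on 35.

B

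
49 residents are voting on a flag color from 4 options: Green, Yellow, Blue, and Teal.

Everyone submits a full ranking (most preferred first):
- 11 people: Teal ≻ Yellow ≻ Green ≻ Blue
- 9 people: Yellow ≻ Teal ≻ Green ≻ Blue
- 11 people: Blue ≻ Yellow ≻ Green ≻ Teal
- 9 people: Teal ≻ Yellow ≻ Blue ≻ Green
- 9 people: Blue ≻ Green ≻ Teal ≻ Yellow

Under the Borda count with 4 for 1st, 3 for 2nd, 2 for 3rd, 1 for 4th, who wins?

Yellow

Green: 11×2 + 9×2 + 11×2 + 9×1 + 9×3 = 98
Yellow: 11×3 + 9×4 + 11×3 + 9×3 + 9×1 = 138
Blue: 11×1 + 9×1 + 11×4 + 9×2 + 9×4 = 118
Teal: 11×4 + 9×3 + 11×1 + 9×4 + 9×2 = 136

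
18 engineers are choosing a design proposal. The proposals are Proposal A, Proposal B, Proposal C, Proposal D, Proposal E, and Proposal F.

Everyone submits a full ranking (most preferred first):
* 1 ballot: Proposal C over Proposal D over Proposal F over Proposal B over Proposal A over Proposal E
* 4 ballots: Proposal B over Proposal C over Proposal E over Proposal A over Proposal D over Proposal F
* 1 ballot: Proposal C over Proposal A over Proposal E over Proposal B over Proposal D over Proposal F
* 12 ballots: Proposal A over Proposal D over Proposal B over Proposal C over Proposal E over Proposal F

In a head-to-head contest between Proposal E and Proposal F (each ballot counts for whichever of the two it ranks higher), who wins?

Proposal E

Proposal E is ranked above Proposal F on 17 ballots; Proposal F above Proposal E on 1.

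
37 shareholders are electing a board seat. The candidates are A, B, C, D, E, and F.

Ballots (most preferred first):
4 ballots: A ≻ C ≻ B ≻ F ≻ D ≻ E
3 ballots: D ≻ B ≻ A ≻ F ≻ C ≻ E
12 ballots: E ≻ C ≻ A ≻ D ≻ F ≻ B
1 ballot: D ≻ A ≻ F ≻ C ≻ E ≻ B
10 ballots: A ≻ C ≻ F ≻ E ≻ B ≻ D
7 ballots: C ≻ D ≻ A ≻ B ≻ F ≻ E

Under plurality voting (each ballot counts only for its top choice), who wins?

First-place votes: A 14, B 0, C 7, D 4, E 12, F 0.

A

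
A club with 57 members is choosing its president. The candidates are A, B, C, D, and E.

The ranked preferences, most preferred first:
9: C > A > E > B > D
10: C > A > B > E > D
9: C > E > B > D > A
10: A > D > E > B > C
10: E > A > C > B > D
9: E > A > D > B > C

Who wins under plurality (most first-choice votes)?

First-place votes: A 10, B 0, C 28, D 0, E 19.

C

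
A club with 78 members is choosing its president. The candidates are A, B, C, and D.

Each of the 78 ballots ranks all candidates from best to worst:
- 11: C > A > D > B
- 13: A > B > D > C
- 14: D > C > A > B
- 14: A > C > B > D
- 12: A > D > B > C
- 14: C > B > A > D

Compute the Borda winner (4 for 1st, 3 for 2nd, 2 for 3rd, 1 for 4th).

A

A: 11×3 + 13×4 + 14×2 + 14×4 + 12×4 + 14×2 = 245
B: 11×1 + 13×3 + 14×1 + 14×2 + 12×2 + 14×3 = 158
C: 11×4 + 13×1 + 14×3 + 14×3 + 12×1 + 14×4 = 209
D: 11×2 + 13×2 + 14×4 + 14×1 + 12×3 + 14×1 = 168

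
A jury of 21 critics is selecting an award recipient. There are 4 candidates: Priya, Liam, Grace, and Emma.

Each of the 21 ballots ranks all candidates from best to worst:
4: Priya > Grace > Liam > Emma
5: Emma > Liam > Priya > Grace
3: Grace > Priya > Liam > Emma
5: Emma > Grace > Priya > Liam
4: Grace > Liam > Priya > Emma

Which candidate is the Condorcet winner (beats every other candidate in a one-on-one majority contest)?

Grace vs Priya: 12–9
Grace vs Liam: 16–5
Grace vs Emma: 11–10
Grace beats every other candidate.

Grace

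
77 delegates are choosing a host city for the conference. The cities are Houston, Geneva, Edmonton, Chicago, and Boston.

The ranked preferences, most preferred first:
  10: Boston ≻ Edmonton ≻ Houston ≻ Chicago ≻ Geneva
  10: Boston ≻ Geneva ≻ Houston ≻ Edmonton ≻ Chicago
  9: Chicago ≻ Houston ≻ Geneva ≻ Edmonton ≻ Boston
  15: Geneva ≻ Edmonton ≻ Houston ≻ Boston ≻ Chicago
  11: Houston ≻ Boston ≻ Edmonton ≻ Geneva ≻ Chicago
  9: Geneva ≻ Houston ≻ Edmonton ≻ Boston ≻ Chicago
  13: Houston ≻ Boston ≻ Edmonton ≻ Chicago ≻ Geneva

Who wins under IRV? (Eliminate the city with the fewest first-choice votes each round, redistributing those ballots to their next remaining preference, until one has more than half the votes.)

Round 1: Houston 24, Geneva 24, Edmonton 0, Chicago 9, Boston 20. Edmonton eliminated.
Round 2: Houston 24, Geneva 24, Chicago 9, Boston 20. Chicago eliminated.
Round 3: Houston 33, Geneva 24, Boston 20. Boston eliminated.
Round 4: Houston 43, Geneva 34. Houston has a majority (≥39).

Houston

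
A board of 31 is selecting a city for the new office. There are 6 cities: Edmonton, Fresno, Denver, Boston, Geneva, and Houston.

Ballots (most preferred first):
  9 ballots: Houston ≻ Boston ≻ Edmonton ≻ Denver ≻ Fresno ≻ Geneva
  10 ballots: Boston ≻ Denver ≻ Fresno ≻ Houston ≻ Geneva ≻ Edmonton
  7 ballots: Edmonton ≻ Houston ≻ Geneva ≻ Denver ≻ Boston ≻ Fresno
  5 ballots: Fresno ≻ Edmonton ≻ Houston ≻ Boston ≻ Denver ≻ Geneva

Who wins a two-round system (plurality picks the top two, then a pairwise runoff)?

Houston

Round 1 first-place votes: Edmonton 7, Fresno 5, Denver 0, Boston 10, Geneva 0, Houston 9. Boston and Houston advance.
Runoff: Boston is ranked above Houston on 10 ballots, Houston above Boston on 21.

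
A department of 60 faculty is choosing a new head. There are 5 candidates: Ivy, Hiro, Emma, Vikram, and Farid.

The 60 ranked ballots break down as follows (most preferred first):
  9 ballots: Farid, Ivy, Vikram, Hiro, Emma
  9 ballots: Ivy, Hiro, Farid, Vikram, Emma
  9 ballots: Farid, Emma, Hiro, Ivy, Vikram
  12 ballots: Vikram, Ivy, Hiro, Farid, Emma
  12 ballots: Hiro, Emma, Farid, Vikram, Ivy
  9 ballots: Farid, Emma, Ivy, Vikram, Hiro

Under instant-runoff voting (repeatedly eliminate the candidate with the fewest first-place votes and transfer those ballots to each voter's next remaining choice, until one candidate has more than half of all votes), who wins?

Round 1: Ivy 9, Hiro 12, Emma 0, Vikram 12, Farid 27. Emma eliminated.
Round 2: Ivy 9, Hiro 12, Vikram 12, Farid 27. Ivy eliminated.
Round 3: Hiro 21, Vikram 12, Farid 27. Vikram eliminated.
Round 4: Hiro 33, Farid 27. Hiro has a majority (≥31).

Hiro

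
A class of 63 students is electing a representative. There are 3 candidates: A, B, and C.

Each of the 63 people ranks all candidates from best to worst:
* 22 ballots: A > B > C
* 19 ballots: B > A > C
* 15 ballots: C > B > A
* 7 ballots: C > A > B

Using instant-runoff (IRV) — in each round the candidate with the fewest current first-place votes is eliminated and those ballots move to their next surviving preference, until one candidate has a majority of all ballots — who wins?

Round 1: A 22, B 19, C 22. B eliminated.
Round 2: A 41, C 22. A has a majority (≥32).

A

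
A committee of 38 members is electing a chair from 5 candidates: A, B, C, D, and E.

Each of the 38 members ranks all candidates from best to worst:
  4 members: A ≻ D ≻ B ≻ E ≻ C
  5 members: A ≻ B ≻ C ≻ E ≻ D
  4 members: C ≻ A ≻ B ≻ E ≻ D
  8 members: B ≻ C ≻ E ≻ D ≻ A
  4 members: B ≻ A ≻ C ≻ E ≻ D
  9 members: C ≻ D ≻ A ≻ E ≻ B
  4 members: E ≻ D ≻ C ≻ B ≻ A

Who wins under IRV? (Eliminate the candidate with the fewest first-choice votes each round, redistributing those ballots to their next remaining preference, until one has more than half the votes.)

B

Round 1: A 9, B 12, C 13, D 0, E 4. D eliminated.
Round 2: A 9, B 12, C 13, E 4. E eliminated.
Round 3: A 9, B 12, C 17. A eliminated.
Round 4: B 21, C 17. B has a majority (≥20).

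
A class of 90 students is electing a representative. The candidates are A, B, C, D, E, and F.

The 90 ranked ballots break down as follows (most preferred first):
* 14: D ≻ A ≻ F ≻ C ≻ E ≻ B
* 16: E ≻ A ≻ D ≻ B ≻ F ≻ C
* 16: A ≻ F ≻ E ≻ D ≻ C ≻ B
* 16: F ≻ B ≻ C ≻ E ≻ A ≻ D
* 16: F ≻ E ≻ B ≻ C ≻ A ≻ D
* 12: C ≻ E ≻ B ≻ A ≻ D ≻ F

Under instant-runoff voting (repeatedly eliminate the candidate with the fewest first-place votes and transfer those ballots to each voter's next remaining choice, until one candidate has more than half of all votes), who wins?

Round 1: A 16, B 0, C 12, D 14, E 16, F 32. B eliminated.
Round 2: A 16, C 12, D 14, E 16, F 32. C eliminated.
Round 3: A 16, D 14, E 28, F 32. D eliminated.
Round 4: A 30, E 28, F 32. E eliminated.
Round 5: A 58, F 32. A has a majority (≥46).

A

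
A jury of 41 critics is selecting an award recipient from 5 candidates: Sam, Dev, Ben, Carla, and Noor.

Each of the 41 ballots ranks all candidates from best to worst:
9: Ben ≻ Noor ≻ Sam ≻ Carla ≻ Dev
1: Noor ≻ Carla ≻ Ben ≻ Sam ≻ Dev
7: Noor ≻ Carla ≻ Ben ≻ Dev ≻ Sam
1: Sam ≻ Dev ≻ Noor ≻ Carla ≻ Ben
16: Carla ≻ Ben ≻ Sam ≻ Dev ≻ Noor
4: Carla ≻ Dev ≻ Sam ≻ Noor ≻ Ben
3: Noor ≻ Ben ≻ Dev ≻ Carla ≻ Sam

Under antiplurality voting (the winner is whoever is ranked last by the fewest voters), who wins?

Last-place votes: Sam 10, Dev 10, Ben 5, Carla 0, Noor 16.

Carla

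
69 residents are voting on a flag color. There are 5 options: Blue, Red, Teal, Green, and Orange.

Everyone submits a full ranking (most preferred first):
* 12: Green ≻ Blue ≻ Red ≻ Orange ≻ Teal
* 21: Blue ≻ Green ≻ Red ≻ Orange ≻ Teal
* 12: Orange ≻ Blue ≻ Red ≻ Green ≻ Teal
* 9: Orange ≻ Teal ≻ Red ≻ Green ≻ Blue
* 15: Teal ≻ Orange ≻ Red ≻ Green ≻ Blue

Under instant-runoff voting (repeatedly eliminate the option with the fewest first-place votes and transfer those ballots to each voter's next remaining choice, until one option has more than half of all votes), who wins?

Orange

Round 1: Blue 21, Red 0, Teal 15, Green 12, Orange 21. Red eliminated.
Round 2: Blue 21, Teal 15, Green 12, Orange 21. Green eliminated.
Round 3: Blue 33, Teal 15, Orange 21. Teal eliminated.
Round 4: Blue 33, Orange 36. Orange has a majority (≥35).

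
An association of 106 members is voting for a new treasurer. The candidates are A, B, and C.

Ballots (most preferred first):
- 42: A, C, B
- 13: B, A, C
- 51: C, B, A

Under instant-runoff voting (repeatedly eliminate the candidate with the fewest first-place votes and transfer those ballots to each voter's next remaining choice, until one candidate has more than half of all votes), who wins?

A

Round 1: A 42, B 13, C 51. B eliminated.
Round 2: A 55, C 51. A has a majority (≥54).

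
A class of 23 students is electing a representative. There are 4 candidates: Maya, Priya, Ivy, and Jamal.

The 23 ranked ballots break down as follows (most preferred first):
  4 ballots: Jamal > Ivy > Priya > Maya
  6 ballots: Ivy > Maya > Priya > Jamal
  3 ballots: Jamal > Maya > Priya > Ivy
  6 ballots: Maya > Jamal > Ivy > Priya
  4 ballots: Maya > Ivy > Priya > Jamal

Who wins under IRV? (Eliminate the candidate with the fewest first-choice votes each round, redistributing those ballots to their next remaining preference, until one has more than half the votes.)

Round 1: Maya 10, Priya 0, Ivy 6, Jamal 7. Priya eliminated.
Round 2: Maya 10, Ivy 6, Jamal 7. Ivy eliminated.
Round 3: Maya 16, Jamal 7. Maya has a majority (≥12).

Maya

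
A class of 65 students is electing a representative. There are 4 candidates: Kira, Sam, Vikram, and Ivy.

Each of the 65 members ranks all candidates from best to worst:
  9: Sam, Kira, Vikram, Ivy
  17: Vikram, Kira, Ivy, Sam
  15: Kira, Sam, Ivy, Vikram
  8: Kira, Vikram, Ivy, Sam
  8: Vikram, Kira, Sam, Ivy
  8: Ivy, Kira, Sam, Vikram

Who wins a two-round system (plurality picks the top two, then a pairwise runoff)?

Kira

Round 1 first-place votes: Kira 23, Sam 9, Vikram 25, Ivy 8. Vikram and Kira advance.
Runoff: Vikram is ranked above Kira on 25 ballots, Kira above Vikram on 40.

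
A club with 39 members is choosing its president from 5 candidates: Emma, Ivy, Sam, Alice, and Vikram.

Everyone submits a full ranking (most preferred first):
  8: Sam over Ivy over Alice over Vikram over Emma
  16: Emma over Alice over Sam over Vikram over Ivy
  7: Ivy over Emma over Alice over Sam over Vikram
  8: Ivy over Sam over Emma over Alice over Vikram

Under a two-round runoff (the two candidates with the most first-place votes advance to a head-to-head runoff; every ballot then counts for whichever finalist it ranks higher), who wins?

Ivy

Round 1 first-place votes: Emma 16, Ivy 15, Sam 8, Alice 0, Vikram 0. Emma and Ivy advance.
Runoff: Emma is ranked above Ivy on 16 ballots, Ivy above Emma on 23.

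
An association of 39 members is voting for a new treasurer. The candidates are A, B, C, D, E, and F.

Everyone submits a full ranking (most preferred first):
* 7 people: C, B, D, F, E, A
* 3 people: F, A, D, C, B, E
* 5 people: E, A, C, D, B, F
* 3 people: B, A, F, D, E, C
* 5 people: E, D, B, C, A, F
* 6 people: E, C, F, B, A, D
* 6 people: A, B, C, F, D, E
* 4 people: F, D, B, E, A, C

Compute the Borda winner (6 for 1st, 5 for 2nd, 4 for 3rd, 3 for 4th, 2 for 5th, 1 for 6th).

A: 7×1 + 3×5 + 5×5 + 3×5 + 5×2 + 6×2 + 6×6 + 4×2 = 128
B: 7×5 + 3×2 + 5×2 + 3×6 + 5×4 + 6×3 + 6×5 + 4×4 = 153
C: 7×6 + 3×3 + 5×4 + 3×1 + 5×3 + 6×5 + 6×4 + 4×1 = 147
D: 7×4 + 3×4 + 5×3 + 3×3 + 5×5 + 6×1 + 6×2 + 4×5 = 127
E: 7×2 + 3×1 + 5×6 + 3×2 + 5×6 + 6×6 + 6×1 + 4×3 = 137
F: 7×3 + 3×6 + 5×1 + 3×4 + 5×1 + 6×4 + 6×3 + 4×6 = 127

B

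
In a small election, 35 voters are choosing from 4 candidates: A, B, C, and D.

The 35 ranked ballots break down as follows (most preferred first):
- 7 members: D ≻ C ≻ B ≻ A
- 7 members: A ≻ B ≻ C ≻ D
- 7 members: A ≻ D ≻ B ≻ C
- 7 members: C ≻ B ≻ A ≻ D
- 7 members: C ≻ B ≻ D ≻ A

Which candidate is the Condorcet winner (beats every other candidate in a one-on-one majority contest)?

C vs A: 21–14
C vs B: 21–14
C vs D: 21–14
C beats every other candidate.

C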